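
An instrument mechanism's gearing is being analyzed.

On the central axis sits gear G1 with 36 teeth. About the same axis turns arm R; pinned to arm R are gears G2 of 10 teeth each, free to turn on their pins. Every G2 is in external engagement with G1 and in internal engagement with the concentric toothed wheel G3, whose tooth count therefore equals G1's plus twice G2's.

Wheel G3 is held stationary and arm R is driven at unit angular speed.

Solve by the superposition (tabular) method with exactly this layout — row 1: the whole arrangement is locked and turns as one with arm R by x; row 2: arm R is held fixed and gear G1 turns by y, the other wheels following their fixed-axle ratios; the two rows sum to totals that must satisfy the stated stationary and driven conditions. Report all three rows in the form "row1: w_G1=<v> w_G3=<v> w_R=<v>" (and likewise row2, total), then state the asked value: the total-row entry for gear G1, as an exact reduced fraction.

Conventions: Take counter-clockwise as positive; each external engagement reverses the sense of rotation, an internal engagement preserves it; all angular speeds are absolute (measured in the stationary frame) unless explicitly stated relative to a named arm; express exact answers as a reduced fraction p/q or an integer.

row1: w_G1=1 w_G3=1 w_R=1
row2: w_G1=14/9 w_G3=-1 w_R=0
total: w_G1=23/9 w_G3=0 w_R=1
asked value: 23/9

class = planetary set [G3 = 36+2·10 = 56; Willis about the carrier]
superposition row 1 [locked train]: every member turns x
row 2 — arm fixed, fixed-axis ratios: sun y, ring −(36/56)·y, arm 0
boundary: total ω_ring = x − (36/56)·y = 0 and total ω_arm = x = 1  ⇒  y = 14/9, x = 1
row 2 ring = −(36/56)·14/9 = -1
totals (row 1 + row 2): sun 1 + 14/9 = 23/9, ring 1 + (-1) = 0, arm 1 + 0 = 1
asked cell (total, sun) = 23/9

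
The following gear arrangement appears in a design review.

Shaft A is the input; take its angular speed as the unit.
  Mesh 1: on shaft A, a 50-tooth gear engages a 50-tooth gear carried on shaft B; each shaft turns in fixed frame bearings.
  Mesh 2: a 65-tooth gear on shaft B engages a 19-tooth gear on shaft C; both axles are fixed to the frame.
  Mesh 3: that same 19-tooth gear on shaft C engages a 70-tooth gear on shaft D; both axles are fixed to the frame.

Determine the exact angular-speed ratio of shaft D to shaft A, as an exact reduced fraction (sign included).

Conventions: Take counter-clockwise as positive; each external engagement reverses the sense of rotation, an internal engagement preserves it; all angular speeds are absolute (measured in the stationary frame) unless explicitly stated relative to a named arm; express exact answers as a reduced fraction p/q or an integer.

-13/14

class = fixed-axis compound train [3 meshes; 3 ratios multiply, 3 sense flips]
mesh 1 [50T→50T]: running ratio 1, sense −
mesh 2 [65T→19T]: running ratio 65/19, sense +
mesh 3 [19T→70T]: running ratio 13/14, sense −
ω_out/ω_in = -13/14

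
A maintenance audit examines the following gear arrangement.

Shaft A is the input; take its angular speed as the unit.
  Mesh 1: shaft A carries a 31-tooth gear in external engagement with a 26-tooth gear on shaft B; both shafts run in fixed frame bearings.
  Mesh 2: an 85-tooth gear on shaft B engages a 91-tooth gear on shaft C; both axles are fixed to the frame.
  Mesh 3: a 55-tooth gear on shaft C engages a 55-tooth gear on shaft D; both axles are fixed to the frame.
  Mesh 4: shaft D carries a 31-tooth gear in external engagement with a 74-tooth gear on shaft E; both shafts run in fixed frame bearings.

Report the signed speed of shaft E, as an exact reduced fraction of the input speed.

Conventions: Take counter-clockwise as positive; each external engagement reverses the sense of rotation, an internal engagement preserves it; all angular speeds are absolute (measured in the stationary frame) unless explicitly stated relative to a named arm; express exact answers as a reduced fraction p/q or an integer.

81685/175084

4-mesh fixed-axis compound train (all bearings frame-fixed)
mesh 1 [31T→26T]: |ω|/ω_in = 1×31/26 = 31/26, sense flips to −
mesh 2 [85T→91T]: |ω|/ω_in = (31/26)×85/91 = 2635/2366, sense flips to +
mesh 3 [55T→55T]: |ω|/ω_in = (2635/2366)×55/55 = 2635/2366, sense flips to −
mesh 4 [31T→74T]: |ω|/ω_in = (2635/2366)×31/74 = 81685/175084, sense flips to +
signed output speed (× input speed) = 81685/175084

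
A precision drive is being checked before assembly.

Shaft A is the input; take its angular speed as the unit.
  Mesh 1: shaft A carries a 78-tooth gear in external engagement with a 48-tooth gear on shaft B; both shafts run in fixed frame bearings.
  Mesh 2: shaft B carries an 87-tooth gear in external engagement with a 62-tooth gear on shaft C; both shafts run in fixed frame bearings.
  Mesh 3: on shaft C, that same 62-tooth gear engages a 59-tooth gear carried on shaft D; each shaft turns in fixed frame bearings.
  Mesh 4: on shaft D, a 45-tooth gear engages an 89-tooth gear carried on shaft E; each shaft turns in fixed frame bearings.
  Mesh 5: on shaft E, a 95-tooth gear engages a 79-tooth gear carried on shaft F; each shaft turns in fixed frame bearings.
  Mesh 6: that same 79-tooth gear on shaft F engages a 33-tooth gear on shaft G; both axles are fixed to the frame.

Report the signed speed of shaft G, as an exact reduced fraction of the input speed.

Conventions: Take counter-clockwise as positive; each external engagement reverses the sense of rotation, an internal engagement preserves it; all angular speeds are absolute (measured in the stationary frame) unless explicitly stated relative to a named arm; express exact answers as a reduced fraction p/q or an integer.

6-mesh fixed-axis compound train (all bearings frame-fixed)
mesh 1 [78T→48T]: |ω|/ω_in = 1×78/48 = 13/8, sense flips to −
mesh 2 [87T→62T]: |ω|/ω_in = (13/8)×87/62 = 1131/496, sense flips to +
mesh 3 [62T→59T]: |ω|/ω_in = (1131/496)×62/59 = 1131/472, sense flips to −
mesh 4 [45T→89T]: |ω|/ω_in = (1131/472)×45/89 = 50895/42008, sense flips to +
mesh 5 [95T→79T]: |ω|/ω_in = (50895/42008)×95/79 = 4835025/3318632, sense flips to −
mesh 6 [79T→33T]: |ω|/ω_in = (4835025/3318632)×79/33 = 1611675/462088, sense flips to +
signed output speed (× input speed) = 1611675/462088

1611675/462088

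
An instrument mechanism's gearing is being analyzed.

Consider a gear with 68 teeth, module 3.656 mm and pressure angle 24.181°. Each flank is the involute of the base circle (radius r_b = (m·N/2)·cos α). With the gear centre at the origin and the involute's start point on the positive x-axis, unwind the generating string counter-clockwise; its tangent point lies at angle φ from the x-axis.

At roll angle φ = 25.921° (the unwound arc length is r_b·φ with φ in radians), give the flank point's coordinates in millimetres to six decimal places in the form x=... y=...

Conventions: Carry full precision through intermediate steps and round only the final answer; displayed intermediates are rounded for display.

x=124.414601 y=3.428886

single-mesh involute tooth geometry (68T wheel at module 3.656)
pitch radius r_p = m·N/2 = 3.656·68/2 = 124.304000
base radius r_b = r_p·cos α = 124.304000·cos 24.181° = 113.397070
roll angle φ = 25.921° = 0.45240680 rad
x = r_b·(cos φ + φ·sin φ) = 124.414601
y = r_b·(sin φ − φ·cos φ) = 3.428886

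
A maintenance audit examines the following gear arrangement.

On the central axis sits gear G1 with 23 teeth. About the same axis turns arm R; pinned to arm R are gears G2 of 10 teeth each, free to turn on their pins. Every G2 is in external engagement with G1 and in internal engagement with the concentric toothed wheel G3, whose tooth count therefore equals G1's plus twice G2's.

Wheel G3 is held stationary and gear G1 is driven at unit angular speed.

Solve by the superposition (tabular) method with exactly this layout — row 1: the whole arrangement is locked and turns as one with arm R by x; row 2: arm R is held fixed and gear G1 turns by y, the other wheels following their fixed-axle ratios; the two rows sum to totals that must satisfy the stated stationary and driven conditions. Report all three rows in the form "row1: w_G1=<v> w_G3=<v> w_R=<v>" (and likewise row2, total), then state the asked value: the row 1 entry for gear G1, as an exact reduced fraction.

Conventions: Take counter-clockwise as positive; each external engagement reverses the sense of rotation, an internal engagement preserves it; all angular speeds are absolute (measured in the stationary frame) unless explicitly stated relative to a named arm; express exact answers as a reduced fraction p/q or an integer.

row1: w_G1=23/66 w_G3=23/66 w_R=23/66
row2: w_G1=43/66 w_G3=-23/66 w_R=0
total: w_G1=1 w_G3=0 w_R=23/66
asked value: 23/66

class = planetary set [G3 = 23+2·10 = 43; Willis about the carrier]
row 1 — lock + rotate with arm: ω_sun = ω_ring = ω_arm = x
superposition row 2 [arm held]: sun y, ring −(23/43)·y, arm 0
boundary: total ω_ring = x − (23/43)·y = 0 and total ω_sun = x + y = 1  ⇒  y = 43/66, x = 23/66
row 2 ring = −(23/43)·43/66 = -23/66
totals (row 1 + row 2): sun 23/66 + 43/66 = 1, ring 23/66 + (-23/66) = 0, arm 23/66 + 0 = 23/66
asked cell (row1, sun) = 23/66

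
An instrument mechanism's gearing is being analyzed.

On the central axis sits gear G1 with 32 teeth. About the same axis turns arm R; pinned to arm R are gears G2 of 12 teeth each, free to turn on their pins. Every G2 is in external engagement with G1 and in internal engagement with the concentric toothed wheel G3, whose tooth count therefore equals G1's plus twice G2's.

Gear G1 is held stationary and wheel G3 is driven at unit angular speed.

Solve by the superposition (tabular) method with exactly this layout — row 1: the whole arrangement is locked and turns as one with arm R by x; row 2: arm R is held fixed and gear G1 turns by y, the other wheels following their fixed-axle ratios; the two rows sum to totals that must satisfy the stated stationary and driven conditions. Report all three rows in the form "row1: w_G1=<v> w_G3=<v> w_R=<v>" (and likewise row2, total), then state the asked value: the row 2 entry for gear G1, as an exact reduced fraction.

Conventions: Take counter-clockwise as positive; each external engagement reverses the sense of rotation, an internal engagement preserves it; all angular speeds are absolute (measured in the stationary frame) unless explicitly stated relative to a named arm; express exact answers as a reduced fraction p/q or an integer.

row1: w_G1=7/11 w_G3=7/11 w_R=7/11
row2: w_G1=-7/11 w_G3=4/11 w_R=0
total: w_G1=0 w_G3=1 w_R=7/11
asked value: -7/11

planetary set (32T centre, 12T on arm, 56T internal) — Willis relation
row 1: whole set turns with the arm by x
row 2 (arm held, sun turns y): ω_ring = −(32/56)·y, ω_arm = 0
boundary: total ω_sun = x + y = 0 and total ω_ring = x − (32/56)·y = 1  ⇒  y = -7/11, x = 7/11
row 2 ring = −(32/56)·(-7/11) = 4/11
totals (row 1 + row 2): sun 7/11 + (-7/11) = 0, ring 7/11 + 4/11 = 1, arm 7/11 + 0 = 7/11
asked cell (row2, sun) = -7/11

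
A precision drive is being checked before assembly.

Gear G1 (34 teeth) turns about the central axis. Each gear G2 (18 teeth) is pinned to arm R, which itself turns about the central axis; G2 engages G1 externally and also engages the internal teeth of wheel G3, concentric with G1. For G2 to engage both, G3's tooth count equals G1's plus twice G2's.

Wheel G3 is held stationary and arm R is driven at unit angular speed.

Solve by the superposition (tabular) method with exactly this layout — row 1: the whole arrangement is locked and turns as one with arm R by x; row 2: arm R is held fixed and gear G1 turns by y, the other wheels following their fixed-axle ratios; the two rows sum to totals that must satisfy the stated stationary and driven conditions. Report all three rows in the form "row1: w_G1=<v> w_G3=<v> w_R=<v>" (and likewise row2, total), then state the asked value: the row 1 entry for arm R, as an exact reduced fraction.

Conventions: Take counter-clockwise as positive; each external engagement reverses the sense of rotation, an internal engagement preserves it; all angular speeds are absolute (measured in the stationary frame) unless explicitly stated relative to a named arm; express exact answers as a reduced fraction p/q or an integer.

topology: planetary set — G1 34T / G2 18T / G3 70T, arm = carrier (Willis)
superposition row 1 [locked train]: every member turns x
row 2: sun turns y, ring = −(34/70)·y, arm 0
boundary: total ω_ring = x − (34/70)·y = 0 and total ω_arm = x = 1  ⇒  y = 35/17, x = 1
row 2 ring = −(34/70)·35/17 = -1
totals (row 1 + row 2): sun 1 + 35/17 = 52/17, ring 1 + (-1) = 0, arm 1 + 0 = 1
asked cell (row1, arm) = 1

row1: w_G1=1 w_G3=1 w_R=1
row2: w_G1=35/17 w_G3=-1 w_R=0
total: w_G1=52/17 w_G3=0 w_R=1
asked value: 1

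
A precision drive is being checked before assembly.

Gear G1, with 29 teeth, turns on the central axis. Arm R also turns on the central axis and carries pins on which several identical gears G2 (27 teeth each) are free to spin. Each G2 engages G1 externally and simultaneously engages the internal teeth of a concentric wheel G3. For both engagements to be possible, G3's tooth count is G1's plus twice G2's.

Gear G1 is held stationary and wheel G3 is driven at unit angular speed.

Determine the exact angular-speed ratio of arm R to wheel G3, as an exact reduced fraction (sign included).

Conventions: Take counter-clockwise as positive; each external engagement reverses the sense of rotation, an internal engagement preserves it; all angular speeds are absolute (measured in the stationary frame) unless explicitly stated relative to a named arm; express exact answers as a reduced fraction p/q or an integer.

83/112

topology: planetary set — G1 29T / G2 27T / G3 83T, arm = carrier (Willis)
ring teeth: 29 + 2·27 = 83
29(ω_sun−ω_arm) = −83(ω_ring−ω_arm),  ω_sun = 0, ω_ring = 1
29(0−ω_arm) = −83(1−ω_arm)  ⇒  112·ω_arm = 83  ⇒  ω_arm = 83/112
ω_out/ω_in = 83/112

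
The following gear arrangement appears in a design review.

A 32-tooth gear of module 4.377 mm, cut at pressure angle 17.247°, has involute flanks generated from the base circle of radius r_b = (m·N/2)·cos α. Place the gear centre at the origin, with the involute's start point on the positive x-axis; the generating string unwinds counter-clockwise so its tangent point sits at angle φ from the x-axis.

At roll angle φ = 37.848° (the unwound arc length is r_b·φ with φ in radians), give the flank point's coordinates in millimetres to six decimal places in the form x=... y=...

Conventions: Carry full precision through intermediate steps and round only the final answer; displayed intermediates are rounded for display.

x=79.921744 y=6.150144

class = single-mesh tooth geometry [base-circle involute, m = 4.377, 32T]
pitch radius r_p = m·N/2 = 4.377·32/2 = 70.032000
base radius r_b = r_p·cos α = 70.032000·cos 17.247° = 66.883044
roll angle φ = 37.848° = 0.66057222 rad
x = r_b·(cos φ + φ·sin φ) = 79.921744
y = r_b·(sin φ − φ·cos φ) = 6.150144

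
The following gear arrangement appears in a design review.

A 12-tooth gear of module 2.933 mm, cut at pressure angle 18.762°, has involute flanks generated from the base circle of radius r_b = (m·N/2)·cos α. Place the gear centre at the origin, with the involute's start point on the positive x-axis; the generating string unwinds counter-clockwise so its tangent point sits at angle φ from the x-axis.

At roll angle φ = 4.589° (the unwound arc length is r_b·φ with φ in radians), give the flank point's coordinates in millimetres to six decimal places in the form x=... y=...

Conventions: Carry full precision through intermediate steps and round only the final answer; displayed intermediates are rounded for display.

x=16.716251 y=0.002852

class = single-mesh tooth geometry [base-circle involute, m = 2.933, 12T]
pitch radius r_p = m·N/2 = 2.933·12/2 = 17.598000
base radius r_b = r_p·cos α = 17.598000·cos 18.762° = 16.662891
roll angle φ = 4.589° = 0.08009316 rad
x = r_b·(cos φ + φ·sin φ) = 16.716251
y = r_b·(sin φ − φ·cos φ) = 0.002852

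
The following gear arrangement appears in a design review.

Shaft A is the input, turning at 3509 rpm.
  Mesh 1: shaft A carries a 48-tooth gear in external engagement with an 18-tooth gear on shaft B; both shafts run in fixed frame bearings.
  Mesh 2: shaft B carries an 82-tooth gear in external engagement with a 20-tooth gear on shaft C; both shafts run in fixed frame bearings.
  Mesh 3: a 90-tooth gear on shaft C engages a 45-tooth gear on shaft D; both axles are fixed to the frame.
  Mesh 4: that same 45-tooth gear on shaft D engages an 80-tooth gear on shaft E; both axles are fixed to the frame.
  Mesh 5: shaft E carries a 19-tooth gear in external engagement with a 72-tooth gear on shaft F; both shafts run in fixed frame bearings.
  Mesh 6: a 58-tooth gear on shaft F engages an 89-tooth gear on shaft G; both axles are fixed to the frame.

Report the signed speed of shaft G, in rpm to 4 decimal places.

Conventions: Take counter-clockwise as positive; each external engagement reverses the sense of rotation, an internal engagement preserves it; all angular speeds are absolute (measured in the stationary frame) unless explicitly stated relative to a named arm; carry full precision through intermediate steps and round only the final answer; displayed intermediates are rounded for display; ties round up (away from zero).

+7422.4550 rpm

topology: fixed-axis compound train — 6 meshes, A→G
mesh 1 [48T→18T]: ω = 3509.0000×48/18 = 9357.3333 rpm, sense flips to −
mesh 2 [82T→20T]: ω = 9357.3333×82/20 = 38365.0667 rpm, sense flips to +
mesh 3 [90T→45T]: ω = 38365.0667×90/45 = 76730.1333 rpm, sense flips to −
mesh 4 [45T→80T]: ω = 76730.1333×45/80 = 43160.7000 rpm, sense flips to +
mesh 5 [19T→72T]: ω = 43160.7000×19/72 = 11389.6292 rpm, sense flips to −
mesh 6 [58T→89T]: ω = 11389.6292×58/89 = 7422.4550 rpm, sense flips to +
signed output speed = +7422.4550 rpm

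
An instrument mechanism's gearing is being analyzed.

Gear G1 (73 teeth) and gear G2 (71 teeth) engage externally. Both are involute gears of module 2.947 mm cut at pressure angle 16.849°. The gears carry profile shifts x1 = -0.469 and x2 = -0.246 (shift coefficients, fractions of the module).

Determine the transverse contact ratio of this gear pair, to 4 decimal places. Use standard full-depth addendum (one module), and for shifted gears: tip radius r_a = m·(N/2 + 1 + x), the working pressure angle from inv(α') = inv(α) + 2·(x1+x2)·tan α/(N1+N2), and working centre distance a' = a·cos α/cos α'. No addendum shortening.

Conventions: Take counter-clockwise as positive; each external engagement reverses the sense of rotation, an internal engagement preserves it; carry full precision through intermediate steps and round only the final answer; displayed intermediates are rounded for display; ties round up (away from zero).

single-mesh involute tooth geometry (73T engaging 71T at module 2.947)
base radii: r_b1 = 102.947924, r_b2 = 100.127433
tip radii: r_a1 = 109.130357, r_a2 = 106.840538
inv(α') = inv(16.849°) + 2·(-0.469-0.246)·tan α/(73+71) = 0.00577320  ⇒  α' = 14.69293°
a' = a·cos α / cos α' = 212.1840·cos 16.849°/cos 14.69293° = 209.940615
action lengths: √(r_a1²−r_b1²) = 36.209939, √(r_a2²−r_b2²) = 37.274625
base pitch p_b = π·m·cos α = 8.860834
CR = (36.209939 + 37.274625 − 209.940615·sin 14.69293°)/8.860834 = 2.283703
contact ratio ≈ 2.2837

2.2837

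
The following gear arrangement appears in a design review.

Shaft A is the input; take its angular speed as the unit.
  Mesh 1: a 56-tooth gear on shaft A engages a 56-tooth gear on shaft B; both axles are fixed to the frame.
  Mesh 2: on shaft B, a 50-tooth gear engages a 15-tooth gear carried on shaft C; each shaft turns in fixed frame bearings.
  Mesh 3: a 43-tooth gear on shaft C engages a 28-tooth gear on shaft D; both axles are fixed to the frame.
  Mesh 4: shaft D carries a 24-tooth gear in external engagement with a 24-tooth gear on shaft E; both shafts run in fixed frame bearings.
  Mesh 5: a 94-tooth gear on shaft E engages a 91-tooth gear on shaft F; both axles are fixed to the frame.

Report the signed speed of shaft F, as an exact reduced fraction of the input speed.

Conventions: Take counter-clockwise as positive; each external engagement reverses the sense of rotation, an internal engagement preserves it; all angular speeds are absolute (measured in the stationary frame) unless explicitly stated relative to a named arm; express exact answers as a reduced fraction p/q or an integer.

-10105/1911

5-mesh fixed-axis compound train (all bearings frame-fixed)
mesh 1 [56T→56T]: |ω|/ω_in = 1×56/56 = 1, sense flips to −
mesh 2 [50T→15T]: |ω|/ω_in = 1×50/15 = 10/3, sense flips to +
mesh 3 [43T→28T]: |ω|/ω_in = (10/3)×43/28 = 215/42, sense flips to −
mesh 4 [24T→24T]: |ω|/ω_in = (215/42)×24/24 = 215/42, sense flips to +
mesh 5 [94T→91T]: |ω|/ω_in = (215/42)×94/91 = 10105/1911, sense flips to −
signed output speed (× input speed) = -10105/1911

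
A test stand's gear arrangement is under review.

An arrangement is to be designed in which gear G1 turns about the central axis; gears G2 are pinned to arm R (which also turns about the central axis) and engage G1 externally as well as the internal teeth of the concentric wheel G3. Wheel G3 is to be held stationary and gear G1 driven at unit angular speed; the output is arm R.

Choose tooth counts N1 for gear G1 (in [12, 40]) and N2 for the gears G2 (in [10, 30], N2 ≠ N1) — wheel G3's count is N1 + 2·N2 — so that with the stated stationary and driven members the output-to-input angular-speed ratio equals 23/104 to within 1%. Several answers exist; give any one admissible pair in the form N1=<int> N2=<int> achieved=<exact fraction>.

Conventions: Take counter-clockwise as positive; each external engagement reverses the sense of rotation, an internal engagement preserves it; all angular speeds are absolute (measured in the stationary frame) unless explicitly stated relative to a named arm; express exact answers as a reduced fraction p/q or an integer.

topology: planetary set — design target 23/104, arm = carrier (Willis)
Willis with ω_ring = 0: ω_arm/ω_sun = N1/(N1+N3); set equal to 23/104  ⇒  N3/N1 = 1/(23/104) − 1 = 81/23
N3 = N1 + 2·N2  ⇒  N2/N1 = (N3/N1 − 1)/2 = (81/23 − 1)/2 = 29/23
smallest multiple with N1 ≥ 12 and N2 ≥ 10: k = 1  ⇒  N1 = 1·23 = 23, N2 = 1·29 = 29 (N1 ≤ 40, N2 ≤ 30, N2 ≠ N1 ✓), N3 = 23 + 2·29 = 81
check: N1/(N1+N3) with N1 = 23, N3 = 81 gives 23/104; |achieved − target| = 0 ≤ 23/10400 ✓

N1=23 N2=29 achieved=23/104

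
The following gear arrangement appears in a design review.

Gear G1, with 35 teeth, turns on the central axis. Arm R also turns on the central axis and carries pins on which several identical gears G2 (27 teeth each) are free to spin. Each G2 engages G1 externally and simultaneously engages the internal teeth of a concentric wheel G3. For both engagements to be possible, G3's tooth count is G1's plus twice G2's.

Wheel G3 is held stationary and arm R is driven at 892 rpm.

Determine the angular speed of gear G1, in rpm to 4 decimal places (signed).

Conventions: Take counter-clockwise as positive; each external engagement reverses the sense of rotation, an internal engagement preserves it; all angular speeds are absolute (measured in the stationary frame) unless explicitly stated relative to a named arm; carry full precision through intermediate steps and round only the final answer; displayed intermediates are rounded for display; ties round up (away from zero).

+3160.2286 rpm

topology: planetary set — G1 35T / G2 27T / G3 89T, arm = carrier (Willis)
normalise by the input: solve with ω_arm = 1, then scale by 892 rpm
ring teeth: 35 + 2·27 = 89
35(ω_sun−ω_arm) = −89(ω_ring−ω_arm),  ω_ring = 0, ω_arm = 1
ω_sun = 1 − (89/35)(0−1) = 124/35
scale: ω_sun = 124/35 × 892 rpm = +3160.2286 rpm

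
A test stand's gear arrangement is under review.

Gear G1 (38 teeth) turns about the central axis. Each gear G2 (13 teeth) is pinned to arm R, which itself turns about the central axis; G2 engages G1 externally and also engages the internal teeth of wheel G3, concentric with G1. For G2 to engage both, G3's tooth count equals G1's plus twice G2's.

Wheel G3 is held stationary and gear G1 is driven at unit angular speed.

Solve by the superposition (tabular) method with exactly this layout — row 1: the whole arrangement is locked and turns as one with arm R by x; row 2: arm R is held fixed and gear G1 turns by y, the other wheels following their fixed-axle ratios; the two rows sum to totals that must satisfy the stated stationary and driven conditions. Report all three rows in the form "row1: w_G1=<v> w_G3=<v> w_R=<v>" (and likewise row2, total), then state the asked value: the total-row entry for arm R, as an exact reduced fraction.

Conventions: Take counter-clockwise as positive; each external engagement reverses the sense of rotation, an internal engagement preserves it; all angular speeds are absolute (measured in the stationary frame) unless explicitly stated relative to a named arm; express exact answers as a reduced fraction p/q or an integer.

topology: planetary set — G1 38T / G2 13T / G3 64T, arm = carrier (Willis)
row 1 (train locked, turned with arm): all members turn x
superposition row 2 [arm held]: sun y, ring −(38/64)·y, arm 0
boundary: total ω_ring = x − (38/64)·y = 0 and total ω_sun = x + y = 1  ⇒  y = 32/51, x = 19/51
row 2 ring = −(38/64)·32/51 = -19/51
totals (row 1 + row 2): sun 19/51 + 32/51 = 1, ring 19/51 + (-19/51) = 0, arm 19/51 + 0 = 19/51
asked cell (total, arm) = 19/51

row1: w_G1=19/51 w_G3=19/51 w_R=19/51
row2: w_G1=32/51 w_G3=-19/51 w_R=0
total: w_G1=1 w_G3=0 w_R=19/51
asked value: 19/51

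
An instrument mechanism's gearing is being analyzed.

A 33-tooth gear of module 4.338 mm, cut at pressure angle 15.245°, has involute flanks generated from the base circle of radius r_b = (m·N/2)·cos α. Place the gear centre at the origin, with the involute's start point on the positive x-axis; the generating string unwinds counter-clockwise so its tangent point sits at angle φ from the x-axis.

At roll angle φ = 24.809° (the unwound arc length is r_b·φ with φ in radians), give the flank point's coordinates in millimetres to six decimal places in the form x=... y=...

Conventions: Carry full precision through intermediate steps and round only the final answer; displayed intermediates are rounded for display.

x=75.231722 y=1.833959

topology: single-mesh involute geometry — m = 4.338, N = 33
pitch radius r_p = m·N/2 = 4.338·33/2 = 71.577000
base radius r_b = r_p·cos α = 71.577000·cos 15.245° = 69.058225
roll angle φ = 24.809° = 0.43299873 rad
x = r_b·(cos φ + φ·sin φ) = 75.231722
y = r_b·(sin φ − φ·cos φ) = 1.833959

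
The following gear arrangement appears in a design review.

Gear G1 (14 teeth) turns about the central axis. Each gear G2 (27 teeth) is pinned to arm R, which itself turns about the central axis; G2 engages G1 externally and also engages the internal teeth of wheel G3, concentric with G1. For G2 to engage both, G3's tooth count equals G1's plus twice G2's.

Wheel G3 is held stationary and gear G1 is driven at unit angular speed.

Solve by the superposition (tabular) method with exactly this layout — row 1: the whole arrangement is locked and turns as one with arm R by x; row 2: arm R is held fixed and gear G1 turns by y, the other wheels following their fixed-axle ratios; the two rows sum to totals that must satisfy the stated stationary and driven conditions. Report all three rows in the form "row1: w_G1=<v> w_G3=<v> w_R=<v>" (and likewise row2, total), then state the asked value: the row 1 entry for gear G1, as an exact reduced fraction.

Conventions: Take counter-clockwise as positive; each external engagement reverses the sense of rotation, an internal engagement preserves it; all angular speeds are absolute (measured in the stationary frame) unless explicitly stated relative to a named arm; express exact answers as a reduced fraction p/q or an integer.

row1: w_G1=7/41 w_G3=7/41 w_R=7/41
row2: w_G1=34/41 w_G3=-7/41 w_R=0
total: w_G1=1 w_G3=0 w_R=7/41
asked value: 7/41

recognized (axles ride arm R): planetary set, 14/27/68 teeth
row 1 (train locked, turned with arm): all members turn x
row 2: sun turns y, ring = −(14/68)·y, arm 0
boundary: total ω_ring = x − (14/68)·y = 0 and total ω_sun = x + y = 1  ⇒  y = 34/41, x = 7/41
row 2 ring = −(14/68)·34/41 = -7/41
totals (row 1 + row 2): sun 7/41 + 34/41 = 1, ring 7/41 + (-7/41) = 0, arm 7/41 + 0 = 7/41
asked cell (row1, sun) = 7/41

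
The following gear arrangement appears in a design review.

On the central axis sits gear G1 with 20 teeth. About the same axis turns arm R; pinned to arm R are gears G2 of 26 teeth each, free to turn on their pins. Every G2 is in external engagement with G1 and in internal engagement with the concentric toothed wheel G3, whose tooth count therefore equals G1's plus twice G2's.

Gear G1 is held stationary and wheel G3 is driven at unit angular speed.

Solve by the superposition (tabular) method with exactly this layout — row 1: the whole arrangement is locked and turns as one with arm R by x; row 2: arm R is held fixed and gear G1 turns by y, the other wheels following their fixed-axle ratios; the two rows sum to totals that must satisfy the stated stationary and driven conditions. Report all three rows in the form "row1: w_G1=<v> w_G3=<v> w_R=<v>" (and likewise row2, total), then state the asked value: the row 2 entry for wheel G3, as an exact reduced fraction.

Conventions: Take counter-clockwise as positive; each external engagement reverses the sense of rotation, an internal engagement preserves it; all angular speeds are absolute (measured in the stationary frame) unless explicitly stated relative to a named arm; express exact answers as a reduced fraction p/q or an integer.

class = planetary set [G3 = 20+2·26 = 72; Willis about the carrier]
row 1 — lock + rotate with arm: ω_sun = ω_ring = ω_arm = x
row 2 — arm fixed, fixed-axis ratios: sun y, ring −(20/72)·y, arm 0
boundary: total ω_sun = x + y = 0 and total ω_ring = x − (20/72)·y = 1  ⇒  y = -18/23, x = 18/23
row 2 ring = −(20/72)·(-18/23) = 5/23
totals (row 1 + row 2): sun 18/23 + (-18/23) = 0, ring 18/23 + 5/23 = 1, arm 18/23 + 0 = 18/23
asked cell (row2, ring) = 5/23

row1: w_G1=18/23 w_G3=18/23 w_R=18/23
row2: w_G1=-18/23 w_G3=5/23 w_R=0
total: w_G1=0 w_G3=1 w_R=18/23
asked value: 5/23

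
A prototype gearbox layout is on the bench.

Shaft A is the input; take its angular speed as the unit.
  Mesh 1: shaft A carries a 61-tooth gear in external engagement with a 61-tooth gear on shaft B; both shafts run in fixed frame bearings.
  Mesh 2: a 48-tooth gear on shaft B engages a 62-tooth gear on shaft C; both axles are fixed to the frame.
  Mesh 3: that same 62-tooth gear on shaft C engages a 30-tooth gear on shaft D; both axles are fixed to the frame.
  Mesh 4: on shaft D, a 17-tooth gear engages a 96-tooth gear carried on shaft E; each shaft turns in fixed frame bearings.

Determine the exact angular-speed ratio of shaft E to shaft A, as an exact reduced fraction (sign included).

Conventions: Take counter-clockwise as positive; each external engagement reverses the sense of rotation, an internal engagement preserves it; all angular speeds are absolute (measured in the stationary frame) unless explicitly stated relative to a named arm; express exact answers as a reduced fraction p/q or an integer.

17/60

class = fixed-axis compound train [4 meshes; 4 ratios multiply, 4 sense flips]
mesh 1 [61T→61T]: running ratio 1, sense −
mesh 2 [48T→62T]: running ratio 24/31, sense +
mesh 3 [62T→30T]: running ratio 8/5, sense −
mesh 4 [17T→96T]: running ratio 17/60, sense +
ω_out/ω_in = 17/60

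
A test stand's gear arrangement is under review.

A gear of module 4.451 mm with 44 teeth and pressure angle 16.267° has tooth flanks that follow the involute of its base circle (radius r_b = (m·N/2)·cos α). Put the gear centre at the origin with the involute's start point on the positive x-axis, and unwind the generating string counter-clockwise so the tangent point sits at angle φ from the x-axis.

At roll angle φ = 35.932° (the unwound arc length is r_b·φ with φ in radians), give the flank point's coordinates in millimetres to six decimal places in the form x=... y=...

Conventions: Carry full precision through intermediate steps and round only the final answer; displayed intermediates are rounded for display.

recognized (one wheel, involute flank): single-mesh tooth geometry, m = 4.451, N = 44
pitch radius r_p = m·N/2 = 4.451·44/2 = 97.922000
base radius r_b = r_p·cos α = 97.922000·cos 16.267° = 94.001868
roll angle φ = 35.932° = 0.62713171 rad
x = r_b·(cos φ + φ·sin φ) = 110.708856
y = r_b·(sin φ − φ·cos φ) = 7.428718

x=110.708856 y=7.428718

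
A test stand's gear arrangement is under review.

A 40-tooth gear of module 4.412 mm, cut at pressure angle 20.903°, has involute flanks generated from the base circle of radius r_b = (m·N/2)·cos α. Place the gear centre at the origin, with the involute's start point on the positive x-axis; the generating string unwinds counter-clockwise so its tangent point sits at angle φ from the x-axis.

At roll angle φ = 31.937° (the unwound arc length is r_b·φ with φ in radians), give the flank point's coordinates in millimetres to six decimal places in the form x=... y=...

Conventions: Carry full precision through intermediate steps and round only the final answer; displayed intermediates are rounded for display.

x=94.260834 y=4.612516

class = single-mesh tooth geometry [base-circle involute, m = 4.412, 40T]
pitch radius r_p = m·N/2 = 4.412·40/2 = 88.240000
base radius r_b = r_p·cos α = 88.240000·cos 20.903° = 82.432554
roll angle φ = 31.937° = 0.55740580 rad
x = r_b·(cos φ + φ·sin φ) = 94.260834
y = r_b·(sin φ − φ·cos φ) = 4.612516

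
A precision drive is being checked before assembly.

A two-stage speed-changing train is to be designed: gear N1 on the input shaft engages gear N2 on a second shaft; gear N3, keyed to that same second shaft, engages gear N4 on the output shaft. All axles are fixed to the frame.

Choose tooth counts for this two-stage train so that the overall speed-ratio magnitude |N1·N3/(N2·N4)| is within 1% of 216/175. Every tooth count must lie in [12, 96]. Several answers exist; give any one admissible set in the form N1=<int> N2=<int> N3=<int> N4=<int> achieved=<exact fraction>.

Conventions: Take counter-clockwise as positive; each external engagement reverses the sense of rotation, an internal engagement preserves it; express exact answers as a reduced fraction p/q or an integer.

N1=12 N2=14 N3=36 N4=25 achieved=216/175

2-stage fixed-axis compound train for ratio 216/175
target = 216/175 in lowest terms: an exact hit needs N1·N3 = k·216 and N2·N4 = k·175 for one integer k, every count in [12, 96]; additionally prefer no 1:1 stage (N1 ≠ N2, N3 ≠ N4)
k = 1: no 1:1-free in-range split of k·216 and k·175 into factor pairs; take k = 2
k = 2: N1·N3 = 432 = 12·36, N2·N4 = 350 = 14·25
achieved = 12·36/(14·25) = 216/175; |achieved − target| = 0 ≤ 54/4375 ✓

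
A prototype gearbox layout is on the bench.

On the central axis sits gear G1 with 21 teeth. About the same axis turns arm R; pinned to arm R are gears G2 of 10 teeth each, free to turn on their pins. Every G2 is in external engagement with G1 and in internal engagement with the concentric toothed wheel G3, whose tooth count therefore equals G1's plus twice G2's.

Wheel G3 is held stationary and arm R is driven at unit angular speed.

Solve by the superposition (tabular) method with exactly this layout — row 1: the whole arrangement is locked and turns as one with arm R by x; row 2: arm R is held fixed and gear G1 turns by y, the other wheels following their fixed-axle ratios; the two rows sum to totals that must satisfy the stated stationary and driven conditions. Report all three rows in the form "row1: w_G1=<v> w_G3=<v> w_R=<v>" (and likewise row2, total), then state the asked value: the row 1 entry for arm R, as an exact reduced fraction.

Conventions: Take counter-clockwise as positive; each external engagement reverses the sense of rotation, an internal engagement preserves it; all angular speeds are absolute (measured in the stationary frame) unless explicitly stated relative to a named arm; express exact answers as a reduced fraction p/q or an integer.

planetary set (21T centre, 10T on arm, 41T internal) — Willis relation
row 1 (train locked, turned with arm): all members turn x
superposition row 2 [arm held]: sun y, ring −(21/41)·y, arm 0
boundary: total ω_ring = x − (21/41)·y = 0 and total ω_arm = x = 1  ⇒  y = 41/21, x = 1
row 2 ring = −(21/41)·41/21 = -1
totals (row 1 + row 2): sun 1 + 41/21 = 62/21, ring 1 + (-1) = 0, arm 1 + 0 = 1
asked cell (row1, arm) = 1

row1: w_G1=1 w_G3=1 w_R=1
row2: w_G1=41/21 w_G3=-1 w_R=0
total: w_G1=62/21 w_G3=0 w_R=1
asked value: 1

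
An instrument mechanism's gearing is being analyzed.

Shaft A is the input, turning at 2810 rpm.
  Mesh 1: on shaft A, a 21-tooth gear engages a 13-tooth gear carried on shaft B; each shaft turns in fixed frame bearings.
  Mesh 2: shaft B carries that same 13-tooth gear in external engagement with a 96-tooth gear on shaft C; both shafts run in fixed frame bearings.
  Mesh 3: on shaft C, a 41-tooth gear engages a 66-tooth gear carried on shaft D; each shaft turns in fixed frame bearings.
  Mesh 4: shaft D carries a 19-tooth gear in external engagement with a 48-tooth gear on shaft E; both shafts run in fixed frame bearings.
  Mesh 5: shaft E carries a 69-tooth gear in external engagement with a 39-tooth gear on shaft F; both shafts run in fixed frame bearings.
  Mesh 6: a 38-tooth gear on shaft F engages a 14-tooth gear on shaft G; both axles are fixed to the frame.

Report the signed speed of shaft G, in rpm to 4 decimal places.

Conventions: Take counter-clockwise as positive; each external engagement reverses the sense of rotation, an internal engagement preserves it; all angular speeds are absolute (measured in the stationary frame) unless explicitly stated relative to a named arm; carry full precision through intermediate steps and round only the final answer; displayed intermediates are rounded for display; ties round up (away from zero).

+725.8497 rpm

topology: fixed-axis compound train — 6 meshes, A→G
mesh 1 [21T→13T]: ω = 2810.0000×21/13 = 4539.2308 rpm, sense flips to −
mesh 2 [13T→96T]: ω = 4539.2308×13/96 = 614.6875 rpm, sense flips to +
mesh 3 [41T→66T]: ω = 614.6875×41/66 = 381.8513 rpm, sense flips to −
mesh 4 [19T→48T]: ω = 381.8513×19/48 = 151.1495 rpm, sense flips to +
mesh 5 [69T→39T]: ω = 151.1495×69/39 = 267.4183 rpm, sense flips to −
mesh 6 [38T→14T]: ω = 267.4183×38/14 = 725.8497 rpm, sense flips to +
signed output speed = +725.8497 rpm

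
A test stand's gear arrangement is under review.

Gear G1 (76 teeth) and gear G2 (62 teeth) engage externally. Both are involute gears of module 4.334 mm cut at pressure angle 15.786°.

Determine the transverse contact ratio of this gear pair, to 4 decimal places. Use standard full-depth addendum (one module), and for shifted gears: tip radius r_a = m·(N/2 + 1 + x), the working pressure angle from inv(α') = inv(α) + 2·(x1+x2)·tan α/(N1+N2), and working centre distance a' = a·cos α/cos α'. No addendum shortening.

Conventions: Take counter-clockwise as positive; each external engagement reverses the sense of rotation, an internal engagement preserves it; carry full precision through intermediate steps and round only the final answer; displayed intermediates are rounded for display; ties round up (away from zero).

topology: single-mesh involute geometry — m = 4.334, 76T/62T pair
base radii: r_b1 = 158.480558, r_b2 = 129.286771
tip radii: r_a1 = 169.026000, r_a2 = 138.688000
no profile shift: α' = α, a' = a
action lengths: √(r_a1²−r_b1²) = 58.768200, √(r_a2²−r_b2²) = 50.192551
base pitch p_b = π·m·cos α = 13.102141
CR = (58.768200 + 50.192551 − 299.046000·sin 15.78600°)/13.102141 = 2.107041
contact ratio ≈ 2.1070

2.1070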